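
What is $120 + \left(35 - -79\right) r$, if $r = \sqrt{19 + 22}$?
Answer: $120 + 114 \sqrt{41} \approx 849.96$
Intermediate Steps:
$r = \sqrt{41} \approx 6.4031$
$120 + \left(35 - -79\right) r = 120 + \left(35 - -79\right) \sqrt{41} = 120 + \left(35 + 79\right) \sqrt{41} = 120 + 114 \sqrt{41}$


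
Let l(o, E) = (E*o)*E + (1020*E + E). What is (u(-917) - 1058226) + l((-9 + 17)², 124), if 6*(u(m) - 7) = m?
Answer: 313777/6 ≈ 52296.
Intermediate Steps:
u(m) = 7 + m/6
l(o, E) = 1021*E + o*E² (l(o, E) = o*E² + 1021*E = 1021*E + o*E²)
(u(-917) - 1058226) + l((-9 + 17)², 124) = ((7 + (⅙)*(-917)) - 1058226) + 124*(1021 + 124*(-9 + 17)²) = ((7 - 917/6) - 1058226) + 124*(1021 + 124*8²) = (-875/6 - 1058226) + 124*(1021 + 124*64) = -6350231/6 + 124*(1021 + 7936) = -6350231/6 + 124*8957 = -6350231/6 + 1110668 = 313777/6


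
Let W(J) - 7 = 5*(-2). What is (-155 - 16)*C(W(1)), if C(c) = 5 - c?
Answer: -1368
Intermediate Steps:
W(J) = -3 (W(J) = 7 + 5*(-2) = 7 - 10 = -3)
(-155 - 16)*C(W(1)) = (-155 - 16)*(5 - 1*(-3)) = -171*(5 + 3) = -171*8 = -1368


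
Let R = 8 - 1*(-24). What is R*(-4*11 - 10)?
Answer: -1728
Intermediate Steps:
R = 32 (R = 8 + 24 = 32)
R*(-4*11 - 10) = 32*(-4*11 - 10) = 32*(-44 - 10) = 32*(-54) = -1728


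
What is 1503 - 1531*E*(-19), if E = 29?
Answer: 845084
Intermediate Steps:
1503 - 1531*E*(-19) = 1503 - 44399*(-19) = 1503 - 1531*(-551) = 1503 + 843581 = 845084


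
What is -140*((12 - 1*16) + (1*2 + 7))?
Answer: -700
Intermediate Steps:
-140*((12 - 1*16) + (1*2 + 7)) = -140*((12 - 16) + (2 + 7)) = -140*(-4 + 9) = -140*5 = -700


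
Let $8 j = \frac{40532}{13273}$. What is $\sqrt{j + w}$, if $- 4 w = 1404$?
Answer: $\frac{i \sqrt{247077240098}}{26546} \approx 18.725 i$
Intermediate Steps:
$w = -351$ ($w = \left(- \frac{1}{4}\right) 1404 = -351$)
$j = \frac{10133}{26546}$ ($j = \frac{40532 \cdot \frac{1}{13273}}{8} = \frac{1}{8} \cdot \frac{40532}{13273} = \frac{10133}{26546} \approx 0.38171$)
$\sqrt{j + w} = \sqrt{\frac{10133}{26546} - 351} = \sqrt{- \frac{9307513}{26546}} = \frac{i \sqrt{247077240098}}{26546}$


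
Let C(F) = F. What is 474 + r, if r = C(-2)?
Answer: 472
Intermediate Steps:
r = -2
474 + r = 474 - 2 = 472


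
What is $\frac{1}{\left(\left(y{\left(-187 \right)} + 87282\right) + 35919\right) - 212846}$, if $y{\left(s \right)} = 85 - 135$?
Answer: $- \frac{1}{89695} \approx -1.1149 \cdot 10^{-5}$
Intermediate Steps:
$y{\left(s \right)} = -50$
$\frac{1}{\left(\left(y{\left(-187 \right)} + 87282\right) + 35919\right) - 212846} = \frac{1}{\left(\left(-50 + 87282\right) + 35919\right) - 212846} = \frac{1}{\left(87232 + 35919\right) - 212846} = \frac{1}{123151 - 212846} = \frac{1}{-89695} = - \frac{1}{89695}$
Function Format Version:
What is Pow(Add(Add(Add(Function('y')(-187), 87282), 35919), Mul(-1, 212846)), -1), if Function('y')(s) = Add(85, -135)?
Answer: Rational(-1, 89695) ≈ -1.1149e-5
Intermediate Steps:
Function('y')(s) = -50
Pow(Add(Add(Add(Function('y')(-187), 87282), 35919), Mul(-1, 212846)), -1) = Pow(Add(Add(Add(-50, 87282), 35919), Mul(-1, 212846)), -1) = Pow(Add(Add(87232, 35919), -212846), -1) = Pow(Add(123151, -212846), -1) = Pow(-89695, -1) = Rational(-1, 89695)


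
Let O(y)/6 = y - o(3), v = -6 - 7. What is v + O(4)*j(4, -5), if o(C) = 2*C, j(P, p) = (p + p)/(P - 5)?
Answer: -133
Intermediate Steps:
v = -13
j(P, p) = 2*p/(-5 + P) (j(P, p) = (2*p)/(-5 + P) = 2*p/(-5 + P))
O(y) = -36 + 6*y (O(y) = 6*(y - 2*3) = 6*(y - 1*6) = 6*(y - 6) = 6*(-6 + y) = -36 + 6*y)
v + O(4)*j(4, -5) = -13 + (-36 + 6*4)*(2*(-5)/(-5 + 4)) = -13 + (-36 + 24)*(2*(-5)/(-1)) = -13 - 24*(-5)*(-1) = -13 - 12*10 = -13 - 120 = -133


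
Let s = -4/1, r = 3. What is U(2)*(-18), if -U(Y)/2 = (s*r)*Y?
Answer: -864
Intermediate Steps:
s = -4 (s = -4*1 = -4)
U(Y) = 24*Y (U(Y) = -2*(-4*3)*Y = -(-24)*Y = 24*Y)
U(2)*(-18) = (24*2)*(-18) = 48*(-18) = -864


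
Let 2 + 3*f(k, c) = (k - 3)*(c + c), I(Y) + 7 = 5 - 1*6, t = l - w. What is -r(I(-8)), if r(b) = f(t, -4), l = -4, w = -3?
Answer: -10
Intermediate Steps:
t = -1 (t = -4 - 1*(-3) = -4 + 3 = -1)
I(Y) = -8 (I(Y) = -7 + (5 - 1*6) = -7 + (5 - 6) = -7 - 1 = -8)
f(k, c) = -⅔ + 2*c*(-3 + k)/3 (f(k, c) = -⅔ + ((k - 3)*(c + c))/3 = -⅔ + ((-3 + k)*(2*c))/3 = -⅔ + (2*c*(-3 + k))/3 = -⅔ + 2*c*(-3 + k)/3)
r(b) = 10 (r(b) = -⅔ - 2*(-4) + (⅔)*(-4)*(-1) = -⅔ + 8 + 8/3 = 10)
-r(I(-8)) = -1*10 = -10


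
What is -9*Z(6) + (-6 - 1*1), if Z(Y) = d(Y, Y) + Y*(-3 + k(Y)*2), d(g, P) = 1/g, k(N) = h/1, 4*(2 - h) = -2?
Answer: -233/2 ≈ -116.50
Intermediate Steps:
h = 5/2 (h = 2 - ¼*(-2) = 2 + ½ = 5/2 ≈ 2.5000)
k(N) = 5/2 (k(N) = (5/2)/1 = (5/2)*1 = 5/2)
Z(Y) = 1/Y + 2*Y (Z(Y) = 1/Y + Y*(-3 + (5/2)*2) = 1/Y + Y*(-3 + 5) = 1/Y + Y*2 = 1/Y + 2*Y)
-9*Z(6) + (-6 - 1*1) = -9*(1/6 + 2*6) + (-6 - 1*1) = -9*(⅙ + 12) + (-6 - 1) = -9*73/6 - 7 = -219/2 - 7 = -233/2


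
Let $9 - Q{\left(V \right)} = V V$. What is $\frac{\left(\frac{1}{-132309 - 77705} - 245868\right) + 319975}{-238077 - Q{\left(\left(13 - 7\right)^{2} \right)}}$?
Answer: $- \frac{15563507497}{49729215060} \approx -0.31296$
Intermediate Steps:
$Q{\left(V \right)} = 9 - V^{2}$ ($Q{\left(V \right)} = 9 - V V = 9 - V^{2}$)
$\frac{\left(\frac{1}{-132309 - 77705} - 245868\right) + 319975}{-238077 - Q{\left(\left(13 - 7\right)^{2} \right)}} = \frac{\left(\frac{1}{-132309 - 77705} - 245868\right) + 319975}{-238077 - \left(9 - \left(\left(13 - 7\right)^{2}\right)^{2}\right)} = \frac{\left(\frac{1}{-210014} - 245868\right) + 319975}{-238077 - \left(9 - \left(6^{2}\right)^{2}\right)} = \frac{\left(- \frac{1}{210014} - 245868\right) + 319975}{-238077 - \left(9 - 36^{2}\right)} = \frac{- \frac{51635722153}{210014} + 319975}{-238077 - \left(9 - 1296\right)} = \frac{15563507497}{210014 \left(-238077 - \left(9 - 1296\right)\right)} = \frac{15563507497}{210014 \left(-238077 - -1287\right)} = \frac{15563507497}{210014 \left(-238077 + 1287\right)} = \frac{15563507497}{210014 \left(-236790\right)} = \frac{15563507497}{210014} \left(- \frac{1}{236790}\right) = - \frac{15563507497}{49729215060}$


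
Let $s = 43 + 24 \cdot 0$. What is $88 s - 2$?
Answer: $3782$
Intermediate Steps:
$s = 43$ ($s = 43 + 0 = 43$)
$88 s - 2 = 88 \cdot 43 - 2 = 3784 - 2 = 3782$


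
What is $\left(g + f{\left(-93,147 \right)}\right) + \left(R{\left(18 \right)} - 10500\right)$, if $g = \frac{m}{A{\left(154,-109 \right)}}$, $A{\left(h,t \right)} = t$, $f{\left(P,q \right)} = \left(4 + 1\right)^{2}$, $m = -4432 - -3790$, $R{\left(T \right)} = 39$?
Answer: $- \frac{1136882}{109} \approx -10430.0$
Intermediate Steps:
$m = -642$ ($m = -4432 + 3790 = -642$)
$f{\left(P,q \right)} = 25$ ($f{\left(P,q \right)} = 5^{2} = 25$)
$g = \frac{642}{109}$ ($g = - \frac{642}{-109} = \left(-642\right) \left(- \frac{1}{109}\right) = \frac{642}{109} \approx 5.8899$)
$\left(g + f{\left(-93,147 \right)}\right) + \left(R{\left(18 \right)} - 10500\right) = \left(\frac{642}{109} + 25\right) + \left(39 - 10500\right) = \frac{3367}{109} - 10461 = - \frac{1136882}{109}$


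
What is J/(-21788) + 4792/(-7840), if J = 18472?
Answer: -7788393/5338060 ≈ -1.4590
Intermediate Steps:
J/(-21788) + 4792/(-7840) = 18472/(-21788) + 4792/(-7840) = 18472*(-1/21788) + 4792*(-1/7840) = -4618/5447 - 599/980 = -7788393/5338060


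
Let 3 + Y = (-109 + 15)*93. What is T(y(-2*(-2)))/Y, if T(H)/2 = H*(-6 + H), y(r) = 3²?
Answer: -18/2915 ≈ -0.0061750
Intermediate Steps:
y(r) = 9
T(H) = 2*H*(-6 + H) (T(H) = 2*(H*(-6 + H)) = 2*H*(-6 + H))
Y = -8745 (Y = -3 + (-109 + 15)*93 = -3 - 94*93 = -3 - 8742 = -8745)
T(y(-2*(-2)))/Y = (2*9*(-6 + 9))/(-8745) = (2*9*3)*(-1/8745) = 54*(-1/8745) = -18/2915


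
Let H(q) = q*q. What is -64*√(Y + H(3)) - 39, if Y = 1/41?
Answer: -39 - 64*√15170/41 ≈ -231.26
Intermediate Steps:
H(q) = q²
Y = 1/41 ≈ 0.024390
-64*√(Y + H(3)) - 39 = -64*√(1/41 + 3²) - 39 = -64*√(1/41 + 9) - 39 = -64*√15170/41 - 39 = -39 - 64*√15170/41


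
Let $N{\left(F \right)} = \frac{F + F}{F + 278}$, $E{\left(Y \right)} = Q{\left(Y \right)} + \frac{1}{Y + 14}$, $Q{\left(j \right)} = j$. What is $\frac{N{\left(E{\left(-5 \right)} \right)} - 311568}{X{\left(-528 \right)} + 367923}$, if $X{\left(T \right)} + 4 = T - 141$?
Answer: $- \frac{191458558}{225675125} \approx -0.84838$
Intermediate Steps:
$X{\left(T \right)} = -145 + T$ ($X{\left(T \right)} = -4 + \left(T - 141\right) = -4 + \left(-141 + T\right) = -145 + T$)
$E{\left(Y \right)} = Y + \frac{1}{14 + Y}$ ($E{\left(Y \right)} = Y + \frac{1}{Y + 14} = Y + \frac{1}{14 + Y}$)
$N{\left(F \right)} = \frac{2 F}{278 + F}$
$\frac{N{\left(E{\left(-5 \right)} \right)} - 311568}{X{\left(-528 \right)} + 367923} = \frac{\frac{2 \frac{1 + \left(-5\right)^{2} + 14 \left(-5\right)}{14 - 5}}{278 + \frac{1 + \left(-5\right)^{2} + 14 \left(-5\right)}{14 - 5}} - 311568}{\left(-145 - 528\right) + 367923} = \frac{\frac{2 \frac{1 + 25 - 70}{9}}{278 + \frac{1 + 25 - 70}{9}} - 311568}{-673 + 367923} = \frac{\frac{2 \cdot \frac{1}{9} \left(-44\right)}{278 + \frac{1}{9} \left(-44\right)} - 311568}{367250} = \left(2 \left(- \frac{44}{9}\right) \frac{1}{278 - \frac{44}{9}} - 311568\right) \frac{1}{367250} = \left(2 \left(- \frac{44}{9}\right) \frac{1}{\frac{2458}{9}} - 311568\right) \frac{1}{367250} = \left(2 \left(- \frac{44}{9}\right) \frac{9}{2458} - 311568\right) \frac{1}{367250} = \left(- \frac{44}{1229} - 311568\right) \frac{1}{367250} = \left(- \frac{382917116}{1229}\right) \frac{1}{367250} = - \frac{191458558}{225675125}$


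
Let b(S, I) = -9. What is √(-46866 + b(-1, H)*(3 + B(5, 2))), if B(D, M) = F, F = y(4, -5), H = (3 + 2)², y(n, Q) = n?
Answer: I*√46929 ≈ 216.63*I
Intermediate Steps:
H = 25 (H = 5² = 25)
F = 4
B(D, M) = 4
√(-46866 + b(-1, H)*(3 + B(5, 2))) = √(-46866 - 9*(3 + 4)) = √(-46866 - 9*7) = √(-46866 - 63) = √(-46929) = I*√46929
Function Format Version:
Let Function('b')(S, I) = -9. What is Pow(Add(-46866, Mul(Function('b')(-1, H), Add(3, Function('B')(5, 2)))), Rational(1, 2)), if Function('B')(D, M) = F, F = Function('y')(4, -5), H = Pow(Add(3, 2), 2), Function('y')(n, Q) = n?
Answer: Mul(I, Pow(46929, Rational(1, 2))) ≈ Mul(216.63, I)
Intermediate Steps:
H = 25 (H = Pow(5, 2) = 25)
F = 4
Function('B')(D, M) = 4
Pow(Add(-46866, Mul(Function('b')(-1, H), Add(3, Function('B')(5, 2)))), Rational(1, 2)) = Pow(Add(-46866, Mul(-9, Add(3, 4))), Rational(1, 2)) = Pow(Add(-46866, Mul(-9, 7)), Rational(1, 2)) = Pow(Add(-46866, -63), Rational(1, 2)) = Pow(-46929, Rational(1, 2)) = Mul(I, Pow(46929, Rational(1, 2)))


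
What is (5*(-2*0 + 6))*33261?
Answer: 997830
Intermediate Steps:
(5*(-2*0 + 6))*33261 = (5*(0 + 6))*33261 = (5*6)*33261 = 30*33261 = 997830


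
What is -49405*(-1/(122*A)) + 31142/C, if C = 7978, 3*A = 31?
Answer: 650119157/15086398 ≈ 43.093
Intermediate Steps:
A = 31/3 (A = (1/3)*31 = 31/3 ≈ 10.333)
-49405*(-1/(122*A)) + 31142/C = -49405/((31/3)*(-122)) + 31142/7978 = -49405/(-3782/3) + 31142*(1/7978) = -49405*(-3/3782) + 15571/3989 = 148215/3782 + 15571/3989 = 650119157/15086398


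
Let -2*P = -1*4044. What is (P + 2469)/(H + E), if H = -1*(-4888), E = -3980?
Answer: 4491/908 ≈ 4.9460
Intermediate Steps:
H = 4888
P = 2022 (P = -(-1)*4044/2 = -½*(-4044) = 2022)
(P + 2469)/(H + E) = (2022 + 2469)/(4888 - 3980) = 4491/908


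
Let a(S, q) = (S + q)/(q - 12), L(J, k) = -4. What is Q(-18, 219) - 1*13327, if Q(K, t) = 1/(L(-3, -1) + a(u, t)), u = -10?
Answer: -8249620/619 ≈ -13327.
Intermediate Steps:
a(S, q) = (S + q)/(-12 + q)
Q(K, t) = 1/(-4 + (-10 + t)/(-12 + t))
Q(-18, 219) - 1*13327 = (12 - 1*219)/(-38 + 3*219) - 1*13327 = (12 - 219)/(-38 + 657) - 13327 = -207/619 - 13327 = -8249620/619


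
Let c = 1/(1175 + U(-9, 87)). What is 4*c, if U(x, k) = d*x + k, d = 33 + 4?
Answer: 4/929 ≈ 0.0043057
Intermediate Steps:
d = 37
U(x, k) = k + 37*x (U(x, k) = 37*x + k = k + 37*x)
c = 1/929 (c = 1/(1175 + (87 + 37*(-9))) = 1/(1175 + (87 - 333)) = 1/(1175 - 246) = 1/929 ≈ 0.0010764)
4*c = 4*(1/929) = 4/929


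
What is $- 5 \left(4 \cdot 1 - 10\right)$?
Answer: $30$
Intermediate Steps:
$- 5 \left(4 \cdot 1 - 10\right) = - 5 \left(4 - 10\right) = \left(-5\right) \left(-6\right) = 30$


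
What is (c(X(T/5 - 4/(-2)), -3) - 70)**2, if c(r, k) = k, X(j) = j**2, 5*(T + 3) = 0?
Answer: 5329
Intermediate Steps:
T = -3 (T = -3 + (1/5)*0 = -3 + 0 = -3)
(c(X(T/5 - 4/(-2)), -3) - 70)**2 = (-3 - 70)**2 = (-73)**2 = 5329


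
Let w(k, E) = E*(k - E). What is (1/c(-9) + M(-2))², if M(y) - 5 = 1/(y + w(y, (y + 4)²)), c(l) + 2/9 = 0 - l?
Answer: 108680625/4218916 ≈ 25.760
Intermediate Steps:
c(l) = -2/9 - l (c(l) = -2/9 + (0 - l) = -2/9 - l)
M(y) = 5 + 1/(y + (4 + y)²*(y - (4 + y)²)) (M(y) = 5 + 1/(y + (y + 4)²*(y - (y + 4)²)) = 5 + 1/(y + (4 + y)²*(y - (4 + y)²)))
(1/c(-9) + M(-2))² = (1/(-2/9 - 1*(-9)) + (1 + 5*(-2) + 5*(4 - 2)²*(-2 - (4 - 2)²))/(-2 + (4 - 2)²*(-2 - (4 - 2)²)))² = (1/(-2/9 + 9) + (1 - 10 + 5*2²*(-2 - 1*2²))/(-2 + 2²*(-2 - 1*2²)))² = (1/(79/9) + (1 - 10 + 5*4*(-2 - 1*4))/(-2 + 4*(-2 - 1*4)))² = (9/79 + (1 - 10 + 5*4*(-2 - 4))/(-2 + 4*(-2 - 4)))² = (9/79 + (1 - 10 + 5*4*(-6))/(-2 + 4*(-6)))² = (9/79 + (1 - 10 - 120)/(-2 - 24))² = (9/79 - 129/(-26))² = (9/79 - 1/26*(-129))² = (9/79 + 129/26)² = (10425/2054)² = 108680625/4218916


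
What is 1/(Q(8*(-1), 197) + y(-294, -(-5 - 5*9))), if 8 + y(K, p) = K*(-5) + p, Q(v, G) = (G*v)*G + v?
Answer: -1/308968 ≈ -3.2366e-6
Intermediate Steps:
Q(v, G) = v + v*G**2 (Q(v, G) = v*G**2 + v = v + v*G**2)
y(K, p) = -8 + p - 5*K (y(K, p) = -8 + (K*(-5) + p) = -8 + (-5*K + p) = -8 + (p - 5*K) = -8 + p - 5*K)
1/(Q(8*(-1), 197) + y(-294, -(-5 - 5*9))) = 1/((8*(-1))*(1 + 197**2) + (-8 - (-5 - 5*9) - 5*(-294))) = 1/(-8*(1 + 38809) + (-8 - (-5 - 45) + 1470)) = 1/(-8*38810 + (-8 - 1*(-50) + 1470)) = 1/(-310480 + (-8 + 50 + 1470)) = 1/(-310480 + 1512) = 1/(-308968) = -1/308968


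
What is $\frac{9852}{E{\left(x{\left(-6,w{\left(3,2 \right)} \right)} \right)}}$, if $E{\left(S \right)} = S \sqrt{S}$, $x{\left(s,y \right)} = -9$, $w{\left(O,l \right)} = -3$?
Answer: $\frac{3284 i}{9} \approx 364.89 i$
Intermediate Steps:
$E{\left(S \right)} = S^{\frac{3}{2}}$
$\frac{9852}{E{\left(x{\left(-6,w{\left(3,2 \right)} \right)} \right)}} = \frac{9852}{\left(-9\right)^{\frac{3}{2}}} = \frac{9852}{\left(-27\right) i} = 9852 \frac{i}{27} = \frac{3284 i}{9}$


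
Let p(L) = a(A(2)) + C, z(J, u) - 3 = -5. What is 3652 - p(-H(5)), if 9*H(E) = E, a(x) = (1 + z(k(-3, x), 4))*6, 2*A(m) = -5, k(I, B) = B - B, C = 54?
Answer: 3604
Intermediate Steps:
k(I, B) = 0
z(J, u) = -2 (z(J, u) = 3 - 5 = -2)
A(m) = -5/2 (A(m) = (1/2)*(-5) = -5/2)
a(x) = -6 (a(x) = (1 - 2)*6 = -1*6 = -6)
H(E) = E/9
p(L) = 48 (p(L) = -6 + 54 = 48)
3652 - p(-H(5)) = 3652 - 1*48 = 3652 - 48 = 3604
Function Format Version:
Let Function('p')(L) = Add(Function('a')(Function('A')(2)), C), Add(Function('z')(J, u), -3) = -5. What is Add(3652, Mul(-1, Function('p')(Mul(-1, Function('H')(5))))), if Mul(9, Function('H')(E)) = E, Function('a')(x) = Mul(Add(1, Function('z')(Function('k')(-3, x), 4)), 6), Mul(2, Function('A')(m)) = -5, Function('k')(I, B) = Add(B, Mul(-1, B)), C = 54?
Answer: 3604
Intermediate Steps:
Function('k')(I, B) = 0
Function('z')(J, u) = -2 (Function('z')(J, u) = Add(3, -5) = -2)
Function('A')(m) = Rational(-5, 2) (Function('A')(m) = Mul(Rational(1, 2), -5) = Rational(-5, 2))
Function('a')(x) = -6 (Function('a')(x) = Mul(Add(1, -2), 6) = Mul(-1, 6) = -6)
Function('H')(E) = Mul(Rational(1, 9), E)
Function('p')(L) = 48 (Function('p')(L) = Add(-6, 54) = 48)
Add(3652, Mul(-1, Function('p')(Mul(-1, Function('H')(5))))) = Add(3652, Mul(-1, 48)) = Add(3652, -48) = 3604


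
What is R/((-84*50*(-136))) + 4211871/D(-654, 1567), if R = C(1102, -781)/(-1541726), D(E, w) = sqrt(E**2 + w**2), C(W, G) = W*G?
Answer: 430331/440316945600 + 4211871*sqrt(2883205)/2883205 ≈ 2480.5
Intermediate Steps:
C(W, G) = G*W
R = 430331/770863 (R = -781*1102/(-1541726) = -860662*(-1/1541726) = 430331/770863 ≈ 0.55825)
R/((-84*50*(-136))) + 4211871/D(-654, 1567) = 430331/(770863*((-84*50*(-136)))) + 4211871/(sqrt((-654)**2 + 1567**2)) = 430331/(770863*((-4200*(-136)))) + 4211871/(sqrt(427716 + 2455489)) = (430331/770863)/571200 + 4211871/(sqrt(2883205)) = (430331/770863)*(1/571200) + 4211871*(sqrt(2883205)/2883205) = 430331/440316945600 + 4211871*sqrt(2883205)/2883205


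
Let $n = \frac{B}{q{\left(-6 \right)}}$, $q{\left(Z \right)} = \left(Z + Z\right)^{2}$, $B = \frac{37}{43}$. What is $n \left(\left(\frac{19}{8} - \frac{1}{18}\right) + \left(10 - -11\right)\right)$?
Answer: $\frac{62123}{445824} \approx 0.13934$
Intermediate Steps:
$B = \frac{37}{43}$ ($B = 37 \cdot \frac{1}{43} = \frac{37}{43} \approx 0.86047$)
$q{\left(Z \right)} = 4 Z^{2}$ ($q{\left(Z \right)} = \left(2 Z\right)^{2} = 4 Z^{2}$)
$n = \frac{37}{6192}$ ($n = \frac{37}{43 \cdot 4 \left(-6\right)^{2}} = \frac{37}{43 \cdot 4 \cdot 36} = \frac{37}{43 \cdot 144} = \frac{37}{43} \cdot \frac{1}{144} = \frac{37}{6192} \approx 0.0059755$)
$n \left(\left(\frac{19}{8} - \frac{1}{18}\right) + \left(10 - -11\right)\right) = \frac{37 \left(\left(\frac{19}{8} - \frac{1}{18}\right) + \left(10 - -11\right)\right)}{6192} = \frac{37 \left(\left(19 \cdot \frac{1}{8} - \frac{1}{18}\right) + \left(10 + 11\right)\right)}{6192} = \frac{37 \left(\left(\frac{19}{8} - \frac{1}{18}\right) + 21\right)}{6192} = \frac{37 \left(\frac{167}{72} + 21\right)}{6192} = \frac{37}{6192} \cdot \frac{1679}{72} = \frac{62123}{445824}$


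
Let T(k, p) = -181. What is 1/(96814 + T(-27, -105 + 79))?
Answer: 1/96633 ≈ 1.0348e-5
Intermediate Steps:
1/(96814 + T(-27, -105 + 79)) = 1/(96814 - 181) = 1/96633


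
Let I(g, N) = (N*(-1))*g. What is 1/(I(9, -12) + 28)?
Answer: 1/136 ≈ 0.0073529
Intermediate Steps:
I(g, N) = -N*g (I(g, N) = (-N)*g = -N*g)
1/(I(9, -12) + 28) = 1/(-1*(-12)*9 + 28) = 1/(108 + 28) = 1/136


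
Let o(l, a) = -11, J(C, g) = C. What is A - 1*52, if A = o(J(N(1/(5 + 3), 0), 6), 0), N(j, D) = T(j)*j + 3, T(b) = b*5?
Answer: -63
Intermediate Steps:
T(b) = 5*b
N(j, D) = 3 + 5*j² (N(j, D) = (5*j)*j + 3 = 5*j² + 3 = 3 + 5*j²)
A = -11
A - 1*52 = -11 - 1*52 = -11 - 52 = -63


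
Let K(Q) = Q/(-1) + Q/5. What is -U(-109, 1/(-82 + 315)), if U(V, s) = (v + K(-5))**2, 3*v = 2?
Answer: -196/9 ≈ -21.778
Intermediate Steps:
v = 2/3 (v = (1/3)*2 = 2/3 ≈ 0.66667)
K(Q) = -4*Q/5 (K(Q) = Q*(-1) + Q*(1/5) = -Q + Q/5 = -4*Q/5)
U(V, s) = 196/9 (U(V, s) = (2/3 - 4/5*(-5))**2 = (2/3 + 4)**2 = (14/3)**2 = 196/9)
-U(-109, 1/(-82 + 315)) = -1*196/9 = -196/9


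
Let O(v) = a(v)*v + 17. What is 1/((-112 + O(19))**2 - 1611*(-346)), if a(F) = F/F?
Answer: 1/563182 ≈ 1.7756e-6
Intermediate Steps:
a(F) = 1
O(v) = 17 + v (O(v) = 1*v + 17 = v + 17 = 17 + v)
1/((-112 + O(19))**2 - 1611*(-346)) = 1/((-112 + (17 + 19))**2 - 1611*(-346)) = 1/((-112 + 36)**2 + 557406) = 1/((-76)**2 + 557406) = 1/(5776 + 557406) = 1/563182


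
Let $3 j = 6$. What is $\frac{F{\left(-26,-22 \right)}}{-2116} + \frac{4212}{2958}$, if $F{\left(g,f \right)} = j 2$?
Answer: $\frac{370865}{260797} \approx 1.422$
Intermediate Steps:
$j = 2$ ($j = \frac{1}{3} \cdot 6 = 2$)
$F{\left(g,f \right)} = 4$ ($F{\left(g,f \right)} = 2 \cdot 2 = 4$)
$\frac{F{\left(-26,-22 \right)}}{-2116} + \frac{4212}{2958} = \frac{4}{-2116} + \frac{4212}{2958} = 4 \left(- \frac{1}{2116}\right) + 4212 \cdot \frac{1}{2958} = - \frac{1}{529} + \frac{702}{493} = \frac{370865}{260797}$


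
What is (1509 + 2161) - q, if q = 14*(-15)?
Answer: 3880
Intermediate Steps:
q = -210
(1509 + 2161) - q = (1509 + 2161) - 1*(-210) = 3670 + 210 = 3880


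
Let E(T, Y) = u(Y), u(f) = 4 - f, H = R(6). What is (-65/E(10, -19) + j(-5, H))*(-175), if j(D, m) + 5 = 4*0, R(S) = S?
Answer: 31500/23 ≈ 1369.6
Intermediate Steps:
H = 6
j(D, m) = -5 (j(D, m) = -5 + 4*0 = -5 + 0 = -5)
E(T, Y) = 4 - Y
(-65/E(10, -19) + j(-5, H))*(-175) = (-65/(4 - 1*(-19)) - 5)*(-175) = (-65/(4 + 19) - 5)*(-175) = (-65/23 - 5)*(-175) = -180/23*(-175) = 31500/23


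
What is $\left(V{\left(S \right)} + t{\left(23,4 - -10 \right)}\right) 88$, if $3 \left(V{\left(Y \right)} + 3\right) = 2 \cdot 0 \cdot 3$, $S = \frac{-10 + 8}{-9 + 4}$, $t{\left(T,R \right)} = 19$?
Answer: $1408$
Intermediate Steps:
$S = \frac{2}{5}$ ($S = - \frac{2}{-5} = \left(-2\right) \left(- \frac{1}{5}\right) = \frac{2}{5} \approx 0.4$)
$V{\left(Y \right)} = -3$ ($V{\left(Y \right)} = -3 + \frac{2 \cdot 0 \cdot 3}{3} = -3 + \frac{0 \cdot 3}{3} = -3 + \frac{1}{3} \cdot 0 = -3 + 0 = -3$)
$\left(V{\left(S \right)} + t{\left(23,4 - -10 \right)}\right) 88 = \left(-3 + 19\right) 88 = 16 \cdot 88 = 1408$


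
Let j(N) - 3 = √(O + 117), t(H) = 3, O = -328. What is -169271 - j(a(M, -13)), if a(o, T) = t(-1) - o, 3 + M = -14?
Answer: -169274 - I*√211 ≈ -1.6927e+5 - 14.526*I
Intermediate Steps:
M = -17 (M = -3 - 14 = -17)
a(o, T) = 3 - o
j(N) = 3 + I*√211 (j(N) = 3 + √(-328 + 117) = 3 + √(-211) = 3 + I*√211)
-169271 - j(a(M, -13)) = -169271 - (3 + I*√211) = -169271 + (-3 - I*√211) = -169274 - I*√211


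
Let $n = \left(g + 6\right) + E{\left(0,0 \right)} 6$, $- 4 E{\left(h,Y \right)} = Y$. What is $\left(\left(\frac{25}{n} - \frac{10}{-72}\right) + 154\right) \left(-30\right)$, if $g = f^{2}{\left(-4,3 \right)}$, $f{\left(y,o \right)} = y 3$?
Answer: $- \frac{27775}{6} \approx -4629.2$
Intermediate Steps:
$f{\left(y,o \right)} = 3 y$
$g = 144$ ($g = \left(3 \left(-4\right)\right)^{2} = \left(-12\right)^{2} = 144$)
$E{\left(h,Y \right)} = - \frac{Y}{4}$
$n = 150$ ($n = \left(144 + 6\right) + \left(- \frac{1}{4}\right) 0 \cdot 6 = 150 + 0 \cdot 6 = 150 + 0 = 150$)
$\left(\left(\frac{25}{n} - \frac{10}{-72}\right) + 154\right) \left(-30\right) = \left(\left(\frac{25}{150} - \frac{10}{-72}\right) + 154\right) \left(-30\right) = \left(\left(25 \cdot \frac{1}{150} - - \frac{5}{36}\right) + 154\right) \left(-30\right) = \left(\left(\frac{1}{6} + \frac{5}{36}\right) + 154\right) \left(-30\right) = \left(\frac{11}{36} + 154\right) \left(-30\right) = \frac{5555}{36} \left(-30\right) = - \frac{27775}{6}$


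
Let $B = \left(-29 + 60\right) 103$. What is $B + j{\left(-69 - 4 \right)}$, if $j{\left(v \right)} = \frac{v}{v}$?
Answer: $3194$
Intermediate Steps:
$j{\left(v \right)} = 1$
$B = 3193$ ($B = 31 \cdot 103 = 3193$)
$B + j{\left(-69 - 4 \right)} = 3193 + 1 = 3194$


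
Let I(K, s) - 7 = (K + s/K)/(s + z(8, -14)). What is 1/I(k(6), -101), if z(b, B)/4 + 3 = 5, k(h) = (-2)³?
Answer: 744/5171 ≈ 0.14388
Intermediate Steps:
k(h) = -8
z(b, B) = 8 (z(b, B) = -12 + 4*5 = -12 + 20 = 8)
I(K, s) = 7 + (K + s/K)/(8 + s) (I(K, s) = 7 + (K + s/K)/(s + 8) = 7 + (K + s/K)/(8 + s))
1/I(k(6), -101) = 1/((-101 + (-8)² + 56*(-8) + 7*(-8)*(-101))/((-8)*(8 - 101))) = 1/(-⅛*(-101 + 64 - 448 + 5656)/(-93)) = 1/(-⅛*(-1/93)*5171) = 1/(5171/744) = 744/5171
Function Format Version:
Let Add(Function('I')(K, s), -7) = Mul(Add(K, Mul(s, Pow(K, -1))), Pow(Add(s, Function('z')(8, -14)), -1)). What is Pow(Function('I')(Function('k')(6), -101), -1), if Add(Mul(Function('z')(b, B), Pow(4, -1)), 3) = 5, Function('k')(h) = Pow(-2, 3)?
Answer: Rational(744, 5171) ≈ 0.14388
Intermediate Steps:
Function('k')(h) = -8
Function('z')(b, B) = 8 (Function('z')(b, B) = Add(-12, Mul(4, 5)) = Add(-12, 20) = 8)
Function('I')(K, s) = Add(7, Mul(Pow(Add(8, s), -1), Add(K, Mul(s, Pow(K, -1))))) (Function('I')(K, s) = Add(7, Mul(Add(K, Mul(s, Pow(K, -1))), Pow(Add(s, 8), -1))) = Add(7, Mul(Add(K, Mul(s, Pow(K, -1))), Pow(Add(8, s), -1))) = Add(7, Mul(Pow(Add(8, s), -1), Add(K, Mul(s, Pow(K, -1))))))
Pow(Function('I')(Function('k')(6), -101), -1) = Pow(Mul(Pow(-8, -1), Pow(Add(8, -101), -1), Add(-101, Pow(-8, 2), Mul(56, -8), Mul(7, -8, -101))), -1) = Pow(Mul(Rational(-1, 8), Pow(-93, -1), Add(-101, 64, -448, 5656)), -1) = Pow(Mul(Rational(-1, 8), Rational(-1, 93), 5171), -1) = Pow(Rational(5171, 744), -1) = Rational(744, 5171)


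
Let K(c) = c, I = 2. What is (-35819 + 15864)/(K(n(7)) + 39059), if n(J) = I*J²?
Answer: -19955/39157 ≈ -0.50961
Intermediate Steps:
n(J) = 2*J²
(-35819 + 15864)/(K(n(7)) + 39059) = (-35819 + 15864)/(2*7² + 39059) = -19955/(2*49 + 39059) = -19955/(98 + 39059) = -19955/39157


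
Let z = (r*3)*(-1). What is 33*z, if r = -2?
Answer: 198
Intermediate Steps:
z = 6 (z = -2*3*(-1) = -6*(-1) = 6)
33*z = 33*6 = 198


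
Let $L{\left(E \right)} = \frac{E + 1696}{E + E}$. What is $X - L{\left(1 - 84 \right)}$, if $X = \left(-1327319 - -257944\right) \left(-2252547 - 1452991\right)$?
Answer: $\frac{657793209994113}{166} \approx 3.9626 \cdot 10^{12}$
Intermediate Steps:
$X = 3962609698750$ ($X = \left(-1327319 + 257944\right) \left(-3705538\right) = \left(-1069375\right) \left(-3705538\right) = 3962609698750$)
$L{\left(E \right)} = \frac{1696 + E}{2 E}$
$X - L{\left(1 - 84 \right)} = 3962609698750 - \frac{1696 + \left(1 - 84\right)}{2 \left(1 - 84\right)} = 3962609698750 - \frac{1696 - 83}{2 \left(-83\right)} = 3962609698750 - \frac{1}{2} \left(- \frac{1}{83}\right) 1613 = 3962609698750 - - \frac{1613}{166} = 3962609698750 + \frac{1613}{166} = \frac{657793209994113}{166}$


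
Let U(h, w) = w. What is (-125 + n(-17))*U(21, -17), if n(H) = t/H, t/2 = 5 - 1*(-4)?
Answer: 2143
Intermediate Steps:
t = 18 (t = 2*(5 - 1*(-4)) = 2*(5 + 4) = 2*9 = 18)
n(H) = 18/H
(-125 + n(-17))*U(21, -17) = (-125 + 18/(-17))*(-17) = (-125 + 18*(-1/17))*(-17) = (-125 - 18/17)*(-17) = -2143/17*(-17) = 2143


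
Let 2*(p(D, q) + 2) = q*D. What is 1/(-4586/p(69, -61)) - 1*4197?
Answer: -38490671/9172 ≈ -4196.5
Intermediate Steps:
p(D, q) = -2 + D*q/2 (p(D, q) = -2 + (q*D)/2 = -2 + (D*q)/2 = -2 + D*q/2)
1/(-4586/p(69, -61)) - 1*4197 = 1/(-4586/(-2 + (1/2)*69*(-61))) - 1*4197 = 1/(-4586/(-2 - 4209/2)) - 4197 = 1/(-4586/(-4213/2)) - 4197 = 1/(-4586*(-2/4213)) - 4197 = 1/(9172/4213) - 4197 = 4213/9172 - 4197 = -38490671/9172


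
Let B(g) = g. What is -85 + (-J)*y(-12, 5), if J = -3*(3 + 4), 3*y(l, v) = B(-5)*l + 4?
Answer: 363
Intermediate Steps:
y(l, v) = 4/3 - 5*l/3 (y(l, v) = (-5*l + 4)/3 = (4 - 5*l)/3 = 4/3 - 5*l/3)
J = -21 (J = -3*7 = -21)
-85 + (-J)*y(-12, 5) = -85 + (-1*(-21))*(4/3 - 5/3*(-12)) = -85 + 21*(4/3 + 20) = -85 + 21*(64/3) = -85 + 448 = 363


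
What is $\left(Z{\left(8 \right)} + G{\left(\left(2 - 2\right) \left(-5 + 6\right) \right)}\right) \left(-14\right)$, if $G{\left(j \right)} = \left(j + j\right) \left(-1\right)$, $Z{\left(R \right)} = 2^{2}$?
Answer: $-56$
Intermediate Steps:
$Z{\left(R \right)} = 4$
$G{\left(j \right)} = - 2 j$ ($G{\left(j \right)} = 2 j \left(-1\right) = - 2 j$)
$\left(Z{\left(8 \right)} + G{\left(\left(2 - 2\right) \left(-5 + 6\right) \right)}\right) \left(-14\right) = \left(4 - 2 \left(2 - 2\right) \left(-5 + 6\right)\right) \left(-14\right) = \left(4 - 2 \cdot 0 \cdot 1\right) \left(-14\right) = \left(4 - 0\right) \left(-14\right) = \left(4 + 0\right) \left(-14\right) = 4 \left(-14\right) = -56$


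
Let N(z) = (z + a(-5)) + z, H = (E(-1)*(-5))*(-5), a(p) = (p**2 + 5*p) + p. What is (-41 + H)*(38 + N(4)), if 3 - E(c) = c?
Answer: 2419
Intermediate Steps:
E(c) = 3 - c
a(p) = p**2 + 6*p
H = 100 (H = ((3 - 1*(-1))*(-5))*(-5) = ((3 + 1)*(-5))*(-5) = (4*(-5))*(-5) = -20*(-5) = 100)
N(z) = -5 + 2*z (N(z) = (z - 5*(6 - 5)) + z = (z - 5*1) + z = (z - 5) + z = (-5 + z) + z = -5 + 2*z)
(-41 + H)*(38 + N(4)) = (-41 + 100)*(38 + (-5 + 2*4)) = 59*(38 + (-5 + 8)) = 59*(38 + 3) = 59*41 = 2419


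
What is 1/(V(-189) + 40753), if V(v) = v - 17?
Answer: 1/40547 ≈ 2.4663e-5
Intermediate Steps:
V(v) = -17 + v
1/(V(-189) + 40753) = 1/((-17 - 189) + 40753) = 1/(-206 + 40753) = 1/40547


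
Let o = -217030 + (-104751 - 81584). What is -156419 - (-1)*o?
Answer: -559784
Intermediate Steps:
o = -403365 (o = -217030 - 186335 = -403365)
-156419 - (-1)*o = -156419 - (-1)*(-403365) = -156419 - 1*403365 = -156419 - 403365 = -559784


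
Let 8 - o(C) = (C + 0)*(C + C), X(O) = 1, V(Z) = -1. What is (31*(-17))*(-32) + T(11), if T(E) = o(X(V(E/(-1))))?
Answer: 16870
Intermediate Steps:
o(C) = 8 - 2*C**2 (o(C) = 8 - (C + 0)*(C + C) = 8 - C*2*C = 8 - 2*C**2)
T(E) = 6 (T(E) = 8 - 2*1**2 = 8 - 2*1 = 8 - 2 = 6)
(31*(-17))*(-32) + T(11) = (31*(-17))*(-32) + 6 = -527*(-32) + 6 = 16864 + 6 = 16870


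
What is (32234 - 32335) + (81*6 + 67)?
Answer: 452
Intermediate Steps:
(32234 - 32335) + (81*6 + 67) = -101 + (486 + 67) = -101 + 553 = 452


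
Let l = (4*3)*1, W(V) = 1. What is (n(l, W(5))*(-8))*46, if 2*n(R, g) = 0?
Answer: 0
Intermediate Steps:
l = 12 (l = 12*1 = 12)
n(R, g) = 0 (n(R, g) = (½)*0 = 0)
(n(l, W(5))*(-8))*46 = (0*(-8))*46 = 0*46 = 0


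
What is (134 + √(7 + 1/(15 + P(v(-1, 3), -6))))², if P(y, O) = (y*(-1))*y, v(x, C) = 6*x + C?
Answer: (804 + √258)²/36 ≈ 18681.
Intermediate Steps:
v(x, C) = C + 6*x
P(y, O) = -y² (P(y, O) = (-y)*y = -y²)
(134 + √(7 + 1/(15 + P(v(-1, 3), -6))))² = (134 + √(7 + 1/(15 - (3 + 6*(-1))²)))² = (134 + √(7 + 1/(15 - (3 - 6)²)))² = (134 + √(7 + 1/(15 - 1*(-3)²)))² = (134 + √(7 + 1/(15 - 1*9)))² = (134 + √(7 + 1/(15 - 9)))² = (134 + √(7 + 1/6))² = (134 + √(7 + ⅙))² = (134 + √(43/6))² = (134 + √258/6)²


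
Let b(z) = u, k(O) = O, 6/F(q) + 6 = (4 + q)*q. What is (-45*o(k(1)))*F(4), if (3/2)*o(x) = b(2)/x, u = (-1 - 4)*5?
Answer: 2250/13 ≈ 173.08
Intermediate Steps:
F(q) = 6/(-6 + q*(4 + q)) (F(q) = 6/(-6 + (4 + q)*q) = 6/(-6 + q*(4 + q)))
u = -25 (u = -5*5 = -25)
b(z) = -25
o(x) = -50/(3*x) (o(x) = 2*(-25/x)/3 = -50/(3*x))
(-45*o(k(1)))*F(4) = (-(-750)/1)*(6/(-6 + 4² + 4*4)) = (-(-750))*(6/(-6 + 16 + 16)) = (-45*(-50/3))*(6/26) = 750*(6*(1/26)) = 750*(3/13) = 2250/13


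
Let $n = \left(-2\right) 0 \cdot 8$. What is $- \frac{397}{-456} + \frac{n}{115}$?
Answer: $\frac{397}{456} \approx 0.87061$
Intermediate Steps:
$n = 0$ ($n = 0 \cdot 8 = 0$)
$- \frac{397}{-456} + \frac{n}{115} = - \frac{397}{-456} + \frac{0}{115} = \left(-397\right) \left(- \frac{1}{456}\right) + 0 \cdot \frac{1}{115} = \frac{397}{456} + 0 = \frac{397}{456}$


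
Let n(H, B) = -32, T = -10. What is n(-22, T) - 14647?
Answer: -14679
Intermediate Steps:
n(-22, T) - 14647 = -32 - 14647 = -14679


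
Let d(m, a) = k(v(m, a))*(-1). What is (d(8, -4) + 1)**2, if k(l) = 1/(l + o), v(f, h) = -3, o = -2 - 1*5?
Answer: 121/100 ≈ 1.2100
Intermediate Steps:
o = -7 (o = -2 - 5 = -7)
k(l) = 1/(-7 + l) (k(l) = 1/(l - 7) = 1/(-7 + l))
d(m, a) = 1/10 (d(m, a) = -1/(-7 - 3) = -1/(-10) = -1/10*(-1) = 1/10)
(d(8, -4) + 1)**2 = (1/10 + 1)**2 = (11/10)**2 = 121/100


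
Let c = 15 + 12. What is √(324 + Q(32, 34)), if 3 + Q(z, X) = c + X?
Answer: √382 ≈ 19.545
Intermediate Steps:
c = 27
Q(z, X) = 24 + X (Q(z, X) = -3 + (27 + X) = 24 + X)
√(324 + Q(32, 34)) = √(324 + (24 + 34)) = √(324 + 58) = √382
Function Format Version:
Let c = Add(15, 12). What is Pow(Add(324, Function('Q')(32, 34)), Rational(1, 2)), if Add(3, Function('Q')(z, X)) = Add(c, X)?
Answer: Pow(382, Rational(1, 2)) ≈ 19.545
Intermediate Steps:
c = 27
Function('Q')(z, X) = Add(24, X) (Function('Q')(z, X) = Add(-3, Add(27, X)) = Add(24, X))
Pow(Add(324, Function('Q')(32, 34)), Rational(1, 2)) = Pow(Add(324, Add(24, 34)), Rational(1, 2)) = Pow(Add(324, 58), Rational(1, 2)) = Pow(382, Rational(1, 2))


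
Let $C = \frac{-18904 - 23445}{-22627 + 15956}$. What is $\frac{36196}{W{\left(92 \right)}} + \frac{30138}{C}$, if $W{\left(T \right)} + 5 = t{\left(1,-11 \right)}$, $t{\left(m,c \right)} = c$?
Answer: $\frac{420986291}{169396} \approx 2485.2$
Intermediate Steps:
$C = \frac{42349}{6671}$ ($C = - \frac{42349}{-6671} = \left(-42349\right) \left(- \frac{1}{6671}\right) = \frac{42349}{6671} \approx 6.3482$)
$W{\left(T \right)} = -16$ ($W{\left(T \right)} = -5 - 11 = -16$)
$\frac{36196}{W{\left(92 \right)}} + \frac{30138}{C} = \frac{36196}{-16} + \frac{30138}{\frac{42349}{6671}} = 36196 \left(- \frac{1}{16}\right) + 30138 \cdot \frac{6671}{42349} = - \frac{9049}{4} + \frac{201050598}{42349} = \frac{420986291}{169396}$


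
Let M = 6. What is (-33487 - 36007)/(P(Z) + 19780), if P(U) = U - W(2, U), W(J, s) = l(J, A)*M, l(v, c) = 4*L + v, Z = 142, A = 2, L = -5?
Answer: -34747/10015 ≈ -3.4695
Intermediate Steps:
l(v, c) = -20 + v (l(v, c) = 4*(-5) + v = -20 + v)
W(J, s) = -120 + 6*J (W(J, s) = (-20 + J)*6 = -120 + 6*J)
P(U) = 108 + U (P(U) = U - (-120 + 6*2) = U - (-120 + 12) = U - 1*(-108) = U + 108 = 108 + U)
(-33487 - 36007)/(P(Z) + 19780) = (-33487 - 36007)/((108 + 142) + 19780) = -69494/(250 + 19780) = -69494/20030 = -69494*1/20030 = -34747/10015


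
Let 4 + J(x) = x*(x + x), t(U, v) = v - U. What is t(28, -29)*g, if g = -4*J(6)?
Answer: 15504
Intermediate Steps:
J(x) = -4 + 2*x² (J(x) = -4 + x*(x + x) = -4 + x*(2*x) = -4 + 2*x²)
g = -272 (g = -4*(-4 + 2*6²) = -4*(-4 + 2*36) = -4*(-4 + 72) = -4*68 = -272)
t(28, -29)*g = (-29 - 1*28)*(-272) = (-29 - 28)*(-272) = -57*(-272) = 15504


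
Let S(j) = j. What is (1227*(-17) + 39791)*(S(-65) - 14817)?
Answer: -281746024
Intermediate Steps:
(1227*(-17) + 39791)*(S(-65) - 14817) = (1227*(-17) + 39791)*(-65 - 14817) = (-20859 + 39791)*(-14882) = 18932*(-14882) = -281746024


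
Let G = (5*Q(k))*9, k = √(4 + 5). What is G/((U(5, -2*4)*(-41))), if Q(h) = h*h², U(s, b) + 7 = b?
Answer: 81/41 ≈ 1.9756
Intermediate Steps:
U(s, b) = -7 + b
k = 3 (k = √9 = 3)
Q(h) = h³
G = 1215 (G = (5*3³)*9 = (5*27)*9 = 135*9 = 1215)
G/((U(5, -2*4)*(-41))) = 1215/(((-7 - 2*4)*(-41))) = 1215/(((-7 - 8)*(-41))) = 1215/((-15*(-41))) = 1215/615 = 1215*(1/615) = 81/41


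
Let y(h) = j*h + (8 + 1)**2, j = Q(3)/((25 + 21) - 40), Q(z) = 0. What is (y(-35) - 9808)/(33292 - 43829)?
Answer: 9727/10537 ≈ 0.92313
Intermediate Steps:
j = 0 (j = 0/((25 + 21) - 40) = 0/(46 - 40) = 0/6 = 0*(1/6) = 0)
y(h) = 81 (y(h) = 0*h + (8 + 1)**2 = 0 + 9**2 = 0 + 81 = 81)
(y(-35) - 9808)/(33292 - 43829) = (81 - 9808)/(33292 - 43829) = -9727/(-10537) = -9727*(-1/10537) = 9727/10537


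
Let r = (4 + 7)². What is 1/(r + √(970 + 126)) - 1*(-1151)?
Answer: 15590416/13545 - 2*√274/13545 ≈ 1151.0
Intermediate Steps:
r = 121 (r = 11² = 121)
1/(r + √(970 + 126)) - 1*(-1151) = 1/(121 + √(970 + 126)) - 1*(-1151) = 1/(121 + √1096) + 1151 = 1/(121 + 2*√274) + 1151 = 1151 + 1/(121 + 2*√274)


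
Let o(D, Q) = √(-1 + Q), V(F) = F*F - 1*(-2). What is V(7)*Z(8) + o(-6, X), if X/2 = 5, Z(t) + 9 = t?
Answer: -48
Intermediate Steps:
Z(t) = -9 + t
X = 10 (X = 2*5 = 10)
V(F) = 2 + F² (V(F) = F² + 2 = 2 + F²)
V(7)*Z(8) + o(-6, X) = (2 + 7²)*(-9 + 8) + √(-1 + 10) = (2 + 49)*(-1) + √9 = 51*(-1) + 3 = -51 + 3 = -48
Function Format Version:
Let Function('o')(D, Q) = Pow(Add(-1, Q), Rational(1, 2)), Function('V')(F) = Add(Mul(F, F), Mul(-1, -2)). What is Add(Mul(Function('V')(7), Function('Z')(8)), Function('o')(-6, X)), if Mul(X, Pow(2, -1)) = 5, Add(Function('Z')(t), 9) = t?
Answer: -48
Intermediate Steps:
Function('Z')(t) = Add(-9, t)
X = 10 (X = Mul(2, 5) = 10)
Function('V')(F) = Add(2, Pow(F, 2)) (Function('V')(F) = Add(Pow(F, 2), 2) = Add(2, Pow(F, 2)))
Add(Mul(Function('V')(7), Function('Z')(8)), Function('o')(-6, X)) = Add(Mul(Add(2, Pow(7, 2)), Add(-9, 8)), Pow(Add(-1, 10), Rational(1, 2))) = Add(Mul(Add(2, 49), -1), Pow(9, Rational(1, 2))) = Add(Mul(51, -1), 3) = Add(-51, 3) = -48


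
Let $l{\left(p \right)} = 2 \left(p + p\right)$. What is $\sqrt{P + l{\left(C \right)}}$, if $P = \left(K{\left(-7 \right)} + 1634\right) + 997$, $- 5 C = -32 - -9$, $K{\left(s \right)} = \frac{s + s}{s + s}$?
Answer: $\frac{2 \sqrt{16565}}{5} \approx 51.482$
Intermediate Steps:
$K{\left(s \right)} = 1$ ($K{\left(s \right)} = \frac{2 s}{2 s} = 2 s \frac{1}{2 s} = 1$)
$C = \frac{23}{5}$ ($C = - \frac{-32 - -9}{5} = - \frac{-32 + 9}{5} = \left(- \frac{1}{5}\right) \left(-23\right) = \frac{23}{5} \approx 4.6$)
$l{\left(p \right)} = 4 p$ ($l{\left(p \right)} = 2 \cdot 2 p = 4 p$)
$P = 2632$ ($P = \left(1 + 1634\right) + 997 = 1635 + 997 = 2632$)
$\sqrt{P + l{\left(C \right)}} = \sqrt{2632 + 4 \cdot \frac{23}{5}} = \sqrt{2632 + \frac{92}{5}} = \sqrt{\frac{13252}{5}} = \frac{2 \sqrt{16565}}{5}$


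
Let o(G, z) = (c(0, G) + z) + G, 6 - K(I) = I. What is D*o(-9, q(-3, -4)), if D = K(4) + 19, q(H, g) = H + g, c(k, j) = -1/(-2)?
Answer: -651/2 ≈ -325.50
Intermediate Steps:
K(I) = 6 - I
c(k, j) = ½ (c(k, j) = -1*(-½) = ½)
D = 21 (D = (6 - 1*4) + 19 = (6 - 4) + 19 = 2 + 19 = 21)
o(G, z) = ½ + G + z (o(G, z) = (½ + z) + G = ½ + G + z)
D*o(-9, q(-3, -4)) = 21*(½ - 9 + (-3 - 4)) = 21*(½ - 9 - 7) = 21*(-31/2) = -651/2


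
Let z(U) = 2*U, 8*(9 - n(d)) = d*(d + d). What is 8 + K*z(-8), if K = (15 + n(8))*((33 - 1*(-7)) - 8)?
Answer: -4088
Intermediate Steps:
n(d) = 9 - d²/4 (n(d) = 9 - d*(d + d)/8 = 9 - d*2*d/8 = 9 - d²/4)
K = 256 (K = (15 + (9 - ¼*8²))*((33 - 1*(-7)) - 8) = (15 + (9 - ¼*64))*((33 + 7) - 8) = (15 + (9 - 16))*(40 - 8) = (15 - 7)*32 = 8*32 = 256)
8 + K*z(-8) = 8 + 256*(2*(-8)) = 8 + 256*(-16) = 8 - 4096 = -4088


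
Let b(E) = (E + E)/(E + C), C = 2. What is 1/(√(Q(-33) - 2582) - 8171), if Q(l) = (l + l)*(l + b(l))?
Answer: -253301/2069739351 - 4*I*√32705/2069739351 ≈ -0.00012238 - 3.495e-7*I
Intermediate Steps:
b(E) = 2*E/(2 + E) (b(E) = (E + E)/(E + 2) = (2*E)/(2 + E) = 2*E/(2 + E))
Q(l) = 2*l*(l + 2*l/(2 + l)) (Q(l) = (l + l)*(l + 2*l/(2 + l)) = (2*l)*(l + 2*l/(2 + l)) = 2*l*(l + 2*l/(2 + l)))
1/(√(Q(-33) - 2582) - 8171) = 1/(√(2*(-33)²*(4 - 33)/(2 - 33) - 2582) - 8171) = 1/(√(2*1089*(-29)/(-31) - 2582) - 8171) = 1/(√(2*1089*(-1/31)*(-29) - 2582) - 8171) = 1/(√(63162/31 - 2582) - 8171) = 1/(√(-16880/31) - 8171) = 1/(4*I*√32705/31 - 8171) = 1/(-8171 + 4*I*√32705/31)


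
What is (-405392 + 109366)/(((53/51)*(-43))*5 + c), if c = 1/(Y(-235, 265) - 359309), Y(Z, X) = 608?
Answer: 902570988921/681232991 ≈ 1324.9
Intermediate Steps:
c = -1/358701 (c = 1/(608 - 359309) = 1/(-358701) = -1/358701 ≈ -2.7878e-6)
(-405392 + 109366)/(((53/51)*(-43))*5 + c) = (-405392 + 109366)/(((53/51)*(-43))*5 - 1/358701) = -296026/(((53*(1/51))*(-43))*5 - 1/358701) = -296026/(((53/51)*(-43))*5 - 1/358701) = -296026/(-2279/51*5 - 1/358701) = -296026/(-11395/51 - 1/358701) = -296026/(-1362465982/6097917) = -296026*(-6097917/1362465982) = 902570988921/681232991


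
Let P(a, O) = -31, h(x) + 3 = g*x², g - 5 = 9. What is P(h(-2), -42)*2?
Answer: -62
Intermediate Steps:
g = 14 (g = 5 + 9 = 14)
h(x) = -3 + 14*x²
P(h(-2), -42)*2 = -31*2 = -62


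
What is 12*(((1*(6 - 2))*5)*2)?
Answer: 480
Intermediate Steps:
12*(((1*(6 - 2))*5)*2) = 12*(((1*4)*5)*2) = 12*((4*5)*2) = 12*(20*2) = 12*40 = 480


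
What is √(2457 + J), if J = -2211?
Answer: √246 ≈ 15.684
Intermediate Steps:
√(2457 + J) = √(2457 - 2211) = √246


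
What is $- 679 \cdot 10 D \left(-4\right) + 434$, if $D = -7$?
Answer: $-189686$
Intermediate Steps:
$- 679 \cdot 10 D \left(-4\right) + 434 = - 679 \cdot 10 \left(-7\right) \left(-4\right) + 434 = - 679 \left(\left(-70\right) \left(-4\right)\right) + 434 = \left(-679\right) 280 + 434 = -190120 + 434 = -189686$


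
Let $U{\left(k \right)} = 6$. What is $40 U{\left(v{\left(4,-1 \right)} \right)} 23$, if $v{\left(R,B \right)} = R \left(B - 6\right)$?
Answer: $5520$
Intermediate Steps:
$v{\left(R,B \right)} = R \left(-6 + B\right)$ ($v{\left(R,B \right)} = R \left(B - 6\right) = R \left(-6 + B\right)$)
$40 U{\left(v{\left(4,-1 \right)} \right)} 23 = 40 \cdot 6 \cdot 23 = 240 \cdot 23 = 5520$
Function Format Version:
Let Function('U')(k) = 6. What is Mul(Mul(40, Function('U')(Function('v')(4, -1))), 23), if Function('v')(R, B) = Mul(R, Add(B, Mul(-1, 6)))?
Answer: 5520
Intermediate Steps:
Function('v')(R, B) = Mul(R, Add(-6, B)) (Function('v')(R, B) = Mul(R, Add(B, -6)) = Mul(R, Add(-6, B)))
Mul(Mul(40, Function('U')(Function('v')(4, -1))), 23) = Mul(Mul(40, 6), 23) = Mul(240, 23) = 5520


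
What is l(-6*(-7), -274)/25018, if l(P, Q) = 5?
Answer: 5/25018 ≈ 0.00019986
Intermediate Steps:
l(-6*(-7), -274)/25018 = 5/25018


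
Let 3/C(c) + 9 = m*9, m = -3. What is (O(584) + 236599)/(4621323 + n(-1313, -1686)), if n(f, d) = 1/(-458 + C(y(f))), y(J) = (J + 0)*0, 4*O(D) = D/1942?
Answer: 420956049298/8222237851983 ≈ 0.051197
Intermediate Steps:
O(D) = D/7768 (O(D) = (D/1942)/4 = D/7768)
y(J) = 0 (y(J) = J*0 = 0)
C(c) = -1/12 (C(c) = 3/(-9 - 3*9) = 3/(-9 - 27) = 3/(-36) = 3*(-1/36) = -1/12)
n(f, d) = -12/5497 (n(f, d) = 1/(-458 - 1/12) = 1/(-5497/12) = -12/5497)
(O(584) + 236599)/(4621323 + n(-1313, -1686)) = ((1/7768)*584 + 236599)/(4621323 - 12/5497) = (73/971 + 236599)/(25403412519/5497) = (229737702/971)*(5497/25403412519) = 420956049298/8222237851983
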